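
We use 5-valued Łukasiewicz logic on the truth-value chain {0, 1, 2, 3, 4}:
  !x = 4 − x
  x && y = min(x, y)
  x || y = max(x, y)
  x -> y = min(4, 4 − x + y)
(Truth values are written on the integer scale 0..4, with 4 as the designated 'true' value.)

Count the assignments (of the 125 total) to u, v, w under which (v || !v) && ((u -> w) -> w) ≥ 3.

value 4: 18 assignments (counts)
value 3: 46 assignments (counts)
value 2: 41 assignments
value 1: 15 assignments
value 0: 5 assignments
So 64 of the 125 assignments meet the threshold.

64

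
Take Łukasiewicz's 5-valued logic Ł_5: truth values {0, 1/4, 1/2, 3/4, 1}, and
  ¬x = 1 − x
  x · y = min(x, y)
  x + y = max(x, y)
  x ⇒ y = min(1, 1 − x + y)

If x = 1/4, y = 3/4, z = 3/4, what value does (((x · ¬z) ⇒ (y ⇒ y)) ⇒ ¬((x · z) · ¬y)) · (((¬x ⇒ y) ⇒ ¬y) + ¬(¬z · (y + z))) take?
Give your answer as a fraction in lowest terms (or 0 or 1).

3/4

¬z = ¬3/4 = 1/4
x · ¬z = 1/4 · 1/4 = 1/4
y ⇒ y = 3/4 ⇒ 3/4 = 1
(x · ¬z) ⇒ (y ⇒ y) = 1/4 ⇒ 1 = 1
x · z = 1/4 · 3/4 = 1/4
¬y = ¬3/4 = 1/4
(x · z) · ¬y = 1/4 · 1/4 = 1/4
¬((x · z) · ¬y) = ¬1/4 = 3/4
((x · ¬z) ⇒ (y ⇒ y)) ⇒ ¬((x · z) · ¬y) = 1 ⇒ 3/4 = 3/4
¬x = ¬1/4 = 3/4
¬x ⇒ y = 3/4 ⇒ 3/4 = 1
¬y = ¬3/4 = 1/4
(¬x ⇒ y) ⇒ ¬y = 1 ⇒ 1/4 = 1/4
¬z = ¬3/4 = 1/4
y + z = 3/4 + 3/4 = 3/4
¬z · (y + z) = 1/4 · 3/4 = 1/4
¬(¬z · (y + z)) = ¬1/4 = 3/4
((¬x ⇒ y) ⇒ ¬y) + ¬(¬z · (y + z)) = 1/4 + 3/4 = 3/4
(((x · ¬z) ⇒ (y ⇒ y)) ⇒ ¬((x · z) · ¬y)) · (((¬x ⇒ y) ⇒ ¬y) + ¬(¬z · (y + z))) = 3/4 · 3/4 = 3/4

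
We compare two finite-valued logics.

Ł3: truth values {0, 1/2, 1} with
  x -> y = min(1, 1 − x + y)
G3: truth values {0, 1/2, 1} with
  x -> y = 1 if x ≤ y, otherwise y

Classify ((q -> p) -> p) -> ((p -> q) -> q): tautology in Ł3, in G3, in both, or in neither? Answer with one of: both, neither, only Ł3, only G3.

only Ł3

In Ł3: every assignment gives 1 — tautology.
In G3: at p = 0, q = 1/2 the value is 1/2 — not a tautology.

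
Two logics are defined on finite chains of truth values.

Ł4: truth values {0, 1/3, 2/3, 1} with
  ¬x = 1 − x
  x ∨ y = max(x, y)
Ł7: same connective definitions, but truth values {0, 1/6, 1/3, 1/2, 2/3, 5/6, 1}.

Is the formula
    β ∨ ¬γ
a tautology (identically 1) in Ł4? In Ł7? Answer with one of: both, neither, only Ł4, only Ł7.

In Ł4: at β = 0, γ = 1/3 the value is 2/3 — not a tautology.
In Ł7: at β = 0, γ = 1/6 the value is 5/6 — not a tautology.

neither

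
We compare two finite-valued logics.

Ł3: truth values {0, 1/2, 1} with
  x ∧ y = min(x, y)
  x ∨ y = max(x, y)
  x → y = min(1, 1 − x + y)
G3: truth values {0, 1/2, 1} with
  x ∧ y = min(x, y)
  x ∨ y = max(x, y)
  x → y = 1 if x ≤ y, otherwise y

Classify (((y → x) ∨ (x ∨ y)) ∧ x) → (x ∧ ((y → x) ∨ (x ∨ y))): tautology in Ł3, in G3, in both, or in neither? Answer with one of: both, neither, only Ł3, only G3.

In Ł3: every assignment gives 1 — tautology.
In G3: every assignment gives 1 — tautology.

both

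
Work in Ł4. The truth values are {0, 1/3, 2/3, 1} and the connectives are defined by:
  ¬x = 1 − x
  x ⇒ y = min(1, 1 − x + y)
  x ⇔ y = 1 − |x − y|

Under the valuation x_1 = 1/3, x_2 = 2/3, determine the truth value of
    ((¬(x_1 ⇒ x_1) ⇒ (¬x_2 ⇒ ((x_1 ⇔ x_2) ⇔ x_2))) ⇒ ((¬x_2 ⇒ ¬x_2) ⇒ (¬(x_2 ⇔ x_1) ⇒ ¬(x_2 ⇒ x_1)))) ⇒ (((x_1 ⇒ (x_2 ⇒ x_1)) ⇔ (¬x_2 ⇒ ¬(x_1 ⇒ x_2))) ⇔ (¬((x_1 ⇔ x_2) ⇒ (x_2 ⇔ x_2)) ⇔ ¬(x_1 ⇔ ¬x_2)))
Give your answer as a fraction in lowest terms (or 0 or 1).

2/3

x_1 ⇒ x_1 = 1/3 ⇒ 1/3 = 1
¬(x_1 ⇒ x_1) = ¬1 = 0
¬x_2 = ¬2/3 = 1/3
x_1 ⇔ x_2 = 1/3 ⇔ 2/3 = 2/3
(x_1 ⇔ x_2) ⇔ x_2 = 2/3 ⇔ 2/3 = 1
¬x_2 ⇒ ((x_1 ⇔ x_2) ⇔ x_2) = 1/3 ⇒ 1 = 1
¬(x_1 ⇒ x_1) ⇒ (¬x_2 ⇒ ((x_1 ⇔ x_2) ⇔ x_2)) = 0 ⇒ 1 = 1
¬x_2 = ¬2/3 = 1/3
¬x_2 = ¬2/3 = 1/3
¬x_2 ⇒ ¬x_2 = 1/3 ⇒ 1/3 = 1
x_2 ⇔ x_1 = 2/3 ⇔ 1/3 = 2/3
¬(x_2 ⇔ x_1) = ¬2/3 = 1/3
x_2 ⇒ x_1 = 2/3 ⇒ 1/3 = 2/3
¬(x_2 ⇒ x_1) = ¬2/3 = 1/3
¬(x_2 ⇔ x_1) ⇒ ¬(x_2 ⇒ x_1) = 1/3 ⇒ 1/3 = 1
(¬x_2 ⇒ ¬x_2) ⇒ (¬(x_2 ⇔ x_1) ⇒ ¬(x_2 ⇒ x_1)) = 1 ⇒ 1 = 1
(¬(x_1 ⇒ x_1) ⇒ (¬x_2 ⇒ ((x_1 ⇔ x_2) ⇔ x_2))) ⇒ ((¬x_2 ⇒ ¬x_2) ⇒ (¬(x_2 ⇔ x_1) ⇒ ¬(x_2 ⇒ x_1))) = 1 ⇒ 1 = 1
x_2 ⇒ x_1 = 2/3 ⇒ 1/3 = 2/3
x_1 ⇒ (x_2 ⇒ x_1) = 1/3 ⇒ 2/3 = 1
¬x_2 = ¬2/3 = 1/3
x_1 ⇒ x_2 = 1/3 ⇒ 2/3 = 1
¬(x_1 ⇒ x_2) = ¬1 = 0
¬x_2 ⇒ ¬(x_1 ⇒ x_2) = 1/3 ⇒ 0 = 2/3
(x_1 ⇒ (x_2 ⇒ x_1)) ⇔ (¬x_2 ⇒ ¬(x_1 ⇒ x_2)) = 1 ⇔ 2/3 = 2/3
x_1 ⇔ x_2 = 1/3 ⇔ 2/3 = 2/3
x_2 ⇔ x_2 = 2/3 ⇔ 2/3 = 1
(x_1 ⇔ x_2) ⇒ (x_2 ⇔ x_2) = 2/3 ⇒ 1 = 1
¬((x_1 ⇔ x_2) ⇒ (x_2 ⇔ x_2)) = ¬1 = 0
¬x_2 = ¬2/3 = 1/3
x_1 ⇔ ¬x_2 = 1/3 ⇔ 1/3 = 1
¬(x_1 ⇔ ¬x_2) = ¬1 = 0
¬((x_1 ⇔ x_2) ⇒ (x_2 ⇔ x_2)) ⇔ ¬(x_1 ⇔ ¬x_2) = 0 ⇔ 0 = 1
((x_1 ⇒ (x_2 ⇒ x_1)) ⇔ (¬x_2 ⇒ ¬(x_1 ⇒ x_2))) ⇔ (¬((x_1 ⇔ x_2) ⇒ (x_2 ⇔ x_2)) ⇔ ¬(x_1 ⇔ ¬x_2)) = 2/3 ⇔ 1 = 2/3
((¬(x_1 ⇒ x_1) ⇒ (¬x_2 ⇒ ((x_1 ⇔ x_2) ⇔ x_2))) ⇒ ((¬x_2 ⇒ ¬x_2) ⇒ (¬(x_2 ⇔ x_1) ⇒ ¬(x_2 ⇒ x_1)))) ⇒ (((x_1 ⇒ (x_2 ⇒ x_1)) ⇔ (¬x_2 ⇒ ¬(x_1 ⇒ x_2))) ⇔ (¬((x_1 ⇔ x_2) ⇒ (x_2 ⇔ x_2)) ⇔ ¬(x_1 ⇔ ¬x_2))) = 1 ⇒ 2/3 = 2/3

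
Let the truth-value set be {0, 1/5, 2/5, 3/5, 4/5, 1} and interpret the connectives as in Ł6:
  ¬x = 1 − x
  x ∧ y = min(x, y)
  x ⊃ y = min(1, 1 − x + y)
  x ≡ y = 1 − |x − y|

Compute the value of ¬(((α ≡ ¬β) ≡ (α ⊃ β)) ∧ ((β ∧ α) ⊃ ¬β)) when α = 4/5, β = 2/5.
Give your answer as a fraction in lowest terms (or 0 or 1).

¬β = ¬2/5 = 3/5
α ≡ ¬β = 4/5 ≡ 3/5 = 4/5
α ⊃ β = 4/5 ⊃ 2/5 = 3/5
(α ≡ ¬β) ≡ (α ⊃ β) = 4/5 ≡ 3/5 = 4/5
β ∧ α = 2/5 ∧ 4/5 = 2/5
¬β = ¬2/5 = 3/5
(β ∧ α) ⊃ ¬β = 2/5 ⊃ 3/5 = 1
((α ≡ ¬β) ≡ (α ⊃ β)) ∧ ((β ∧ α) ⊃ ¬β) = 4/5 ∧ 1 = 4/5
¬(((α ≡ ¬β) ≡ (α ⊃ β)) ∧ ((β ∧ α) ⊃ ¬β)) = ¬4/5 = 1/5

1/5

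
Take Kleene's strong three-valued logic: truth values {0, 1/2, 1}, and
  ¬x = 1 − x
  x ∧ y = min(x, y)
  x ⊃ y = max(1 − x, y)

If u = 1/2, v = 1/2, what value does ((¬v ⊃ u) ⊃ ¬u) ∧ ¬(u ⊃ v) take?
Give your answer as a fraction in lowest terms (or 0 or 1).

¬v = ¬1/2 = 1/2
¬v ⊃ u = 1/2 ⊃ 1/2 = 1/2
¬u = ¬1/2 = 1/2
(¬v ⊃ u) ⊃ ¬u = 1/2 ⊃ 1/2 = 1/2
u ⊃ v = 1/2 ⊃ 1/2 = 1/2
¬(u ⊃ v) = ¬1/2 = 1/2
((¬v ⊃ u) ⊃ ¬u) ∧ ¬(u ⊃ v) = 1/2 ∧ 1/2 = 1/2

1/2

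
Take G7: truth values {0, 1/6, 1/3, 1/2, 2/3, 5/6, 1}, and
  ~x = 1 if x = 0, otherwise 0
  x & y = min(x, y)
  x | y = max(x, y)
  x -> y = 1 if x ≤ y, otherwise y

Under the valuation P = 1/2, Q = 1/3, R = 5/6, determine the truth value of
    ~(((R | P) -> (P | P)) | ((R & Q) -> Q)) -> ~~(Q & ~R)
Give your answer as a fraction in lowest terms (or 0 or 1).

R | P = 5/6 | 1/2 = 5/6
P | P = 1/2 | 1/2 = 1/2
(R | P) -> (P | P) = 5/6 -> 1/2 = 1/2
R & Q = 5/6 & 1/3 = 1/3
(R & Q) -> Q = 1/3 -> 1/3 = 1
((R | P) -> (P | P)) | ((R & Q) -> Q) = 1/2 | 1 = 1
~(((R | P) -> (P | P)) | ((R & Q) -> Q)) = ~1 = 0
~R = ~5/6 = 0
Q & ~R = 1/3 & 0 = 0
~(Q & ~R) = ~0 = 1
~~(Q & ~R) = ~1 = 0
~(((R | P) -> (P | P)) | ((R & Q) -> Q)) -> ~~(Q & ~R) = 0 -> 0 = 1

1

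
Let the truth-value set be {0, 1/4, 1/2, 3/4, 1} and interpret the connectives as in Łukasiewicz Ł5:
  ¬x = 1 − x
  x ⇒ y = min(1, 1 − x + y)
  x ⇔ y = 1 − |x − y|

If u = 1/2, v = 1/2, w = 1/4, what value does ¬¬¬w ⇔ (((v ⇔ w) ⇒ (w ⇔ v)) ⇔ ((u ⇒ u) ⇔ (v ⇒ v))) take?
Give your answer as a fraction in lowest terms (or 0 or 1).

3/4

¬w = ¬1/4 = 3/4
¬¬w = ¬3/4 = 1/4
¬¬¬w = ¬1/4 = 3/4
v ⇔ w = 1/2 ⇔ 1/4 = 3/4
w ⇔ v = 1/4 ⇔ 1/2 = 3/4
(v ⇔ w) ⇒ (w ⇔ v) = 3/4 ⇒ 3/4 = 1
u ⇒ u = 1/2 ⇒ 1/2 = 1
v ⇒ v = 1/2 ⇒ 1/2 = 1
(u ⇒ u) ⇔ (v ⇒ v) = 1 ⇔ 1 = 1
((v ⇔ w) ⇒ (w ⇔ v)) ⇔ ((u ⇒ u) ⇔ (v ⇒ v)) = 1 ⇔ 1 = 1
¬¬¬w ⇔ (((v ⇔ w) ⇒ (w ⇔ v)) ⇔ ((u ⇒ u) ⇔ (v ⇒ v))) = 3/4 ⇔ 1 = 3/4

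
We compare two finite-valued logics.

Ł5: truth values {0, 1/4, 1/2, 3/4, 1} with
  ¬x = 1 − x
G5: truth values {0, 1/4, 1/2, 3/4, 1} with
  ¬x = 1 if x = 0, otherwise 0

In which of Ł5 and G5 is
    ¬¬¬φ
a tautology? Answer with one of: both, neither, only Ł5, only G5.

neither

In Ł5: at φ = 1/4 the value is 3/4 — not a tautology.
In G5: at φ = 1/4 the value is 0 — not a tautology.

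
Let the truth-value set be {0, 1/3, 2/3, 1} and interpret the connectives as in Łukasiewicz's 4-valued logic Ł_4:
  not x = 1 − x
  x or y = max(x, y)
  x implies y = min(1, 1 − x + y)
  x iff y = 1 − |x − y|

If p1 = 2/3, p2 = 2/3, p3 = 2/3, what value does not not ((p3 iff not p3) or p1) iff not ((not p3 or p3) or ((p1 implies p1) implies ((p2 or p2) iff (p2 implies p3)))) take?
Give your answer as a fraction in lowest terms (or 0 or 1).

not p3 = not 2/3 = 1/3
p3 iff not p3 = 2/3 iff 1/3 = 2/3
(p3 iff not p3) or p1 = 2/3 or 2/3 = 2/3
not ((p3 iff not p3) or p1) = not 2/3 = 1/3
not not ((p3 iff not p3) or p1) = not 1/3 = 2/3
not p3 = not 2/3 = 1/3
not p3 or p3 = 1/3 or 2/3 = 2/3
p1 implies p1 = 2/3 implies 2/3 = 1
p2 or p2 = 2/3 or 2/3 = 2/3
p2 implies p3 = 2/3 implies 2/3 = 1
(p2 or p2) iff (p2 implies p3) = 2/3 iff 1 = 2/3
(p1 implies p1) implies ((p2 or p2) iff (p2 implies p3)) = 1 implies 2/3 = 2/3
(not p3 or p3) or ((p1 implies p1) implies ((p2 or p2) iff (p2 implies p3))) = 2/3 or 2/3 = 2/3
not ((not p3 or p3) or ((p1 implies p1) implies ((p2 or p2) iff (p2 implies p3)))) = not 2/3 = 1/3
not not ((p3 iff not p3) or p1) iff not ((not p3 or p3) or ((p1 implies p1) implies ((p2 or p2) iff (p2 implies p3)))) = 2/3 iff 1/3 = 2/3

2/3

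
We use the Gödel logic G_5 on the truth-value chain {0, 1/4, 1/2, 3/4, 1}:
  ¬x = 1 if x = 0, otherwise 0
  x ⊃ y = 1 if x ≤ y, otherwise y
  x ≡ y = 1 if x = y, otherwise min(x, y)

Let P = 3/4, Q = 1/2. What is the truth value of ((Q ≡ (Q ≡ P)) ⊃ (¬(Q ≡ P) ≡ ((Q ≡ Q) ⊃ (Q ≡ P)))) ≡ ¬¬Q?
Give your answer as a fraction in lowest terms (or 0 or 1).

Q ≡ P = 1/2 ≡ 3/4 = 1/2
Q ≡ (Q ≡ P) = 1/2 ≡ 1/2 = 1
Q ≡ P = 1/2 ≡ 3/4 = 1/2
¬(Q ≡ P) = ¬1/2 = 0
Q ≡ Q = 1/2 ≡ 1/2 = 1
Q ≡ P = 1/2 ≡ 3/4 = 1/2
(Q ≡ Q) ⊃ (Q ≡ P) = 1 ⊃ 1/2 = 1/2
¬(Q ≡ P) ≡ ((Q ≡ Q) ⊃ (Q ≡ P)) = 0 ≡ 1/2 = 0
(Q ≡ (Q ≡ P)) ⊃ (¬(Q ≡ P) ≡ ((Q ≡ Q) ⊃ (Q ≡ P))) = 1 ⊃ 0 = 0
¬Q = ¬1/2 = 0
¬¬Q = ¬0 = 1
((Q ≡ (Q ≡ P)) ⊃ (¬(Q ≡ P) ≡ ((Q ≡ Q) ⊃ (Q ≡ P)))) ≡ ¬¬Q = 0 ≡ 1 = 0

0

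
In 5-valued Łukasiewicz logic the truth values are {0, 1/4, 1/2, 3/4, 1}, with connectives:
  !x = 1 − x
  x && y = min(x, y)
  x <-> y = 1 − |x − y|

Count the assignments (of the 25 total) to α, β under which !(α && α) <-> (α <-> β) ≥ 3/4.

14

value 1: 7 assignments (counts)
value 3/4: 7 assignments (counts)
value 1/2: 6 assignments
value 1/4: 3 assignments
value 0: 2 assignments
So 14 of the 25 assignments meet the threshold.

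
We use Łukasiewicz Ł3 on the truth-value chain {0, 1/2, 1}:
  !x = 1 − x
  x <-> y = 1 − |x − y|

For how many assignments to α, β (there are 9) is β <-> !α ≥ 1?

3

α = 0, β = 0 ↦ 0  <
α = 0, β = 1/2 ↦ 1/2  <
α = 0, β = 1 ↦ 1  ≥
α = 1/2, β = 0 ↦ 1/2  <
α = 1/2, β = 1/2 ↦ 1  ≥
α = 1/2, β = 1 ↦ 1/2  <
α = 1, β = 0 ↦ 1  ≥
α = 1, β = 1/2 ↦ 1/2  <
α = 1, β = 1 ↦ 0  <
So 3 of the 9 assignments meet the threshold.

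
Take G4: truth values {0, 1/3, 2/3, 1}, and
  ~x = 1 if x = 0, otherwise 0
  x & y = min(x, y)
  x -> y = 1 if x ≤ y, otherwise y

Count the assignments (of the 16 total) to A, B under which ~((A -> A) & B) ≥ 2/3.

A = 0, B = 0 ↦ 1  ≥
A = 0, B = 1/3 ↦ 0  <
A = 0, B = 2/3 ↦ 0  <
A = 0, B = 1 ↦ 0  <
A = 1/3, B = 0 ↦ 1  ≥
A = 1/3, B = 1/3 ↦ 0  <
A = 1/3, B = 2/3 ↦ 0  <
A = 1/3, B = 1 ↦ 0  <
A = 2/3, B = 0 ↦ 1  ≥
A = 2/3, B = 1/3 ↦ 0  <
A = 2/3, B = 2/3 ↦ 0  <
A = 2/3, B = 1 ↦ 0  <
A = 1, B = 0 ↦ 1  ≥
A = 1, B = 1/3 ↦ 0  <
A = 1, B = 2/3 ↦ 0  <
A = 1, B = 1 ↦ 0  <
So 4 of the 16 assignments meet the threshold.

4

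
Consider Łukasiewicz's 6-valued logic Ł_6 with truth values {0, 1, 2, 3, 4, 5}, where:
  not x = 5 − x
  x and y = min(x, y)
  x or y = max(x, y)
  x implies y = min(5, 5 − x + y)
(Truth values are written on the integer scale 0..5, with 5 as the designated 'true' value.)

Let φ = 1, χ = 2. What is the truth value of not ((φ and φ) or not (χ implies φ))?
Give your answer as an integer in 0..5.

4

φ and φ = 1 and 1 = 1
χ implies φ = 2 implies 1 = 4
not (χ implies φ) = not 4 = 1
(φ and φ) or not (χ implies φ) = 1 or 1 = 1
not ((φ and φ) or not (χ implies φ)) = not 1 = 4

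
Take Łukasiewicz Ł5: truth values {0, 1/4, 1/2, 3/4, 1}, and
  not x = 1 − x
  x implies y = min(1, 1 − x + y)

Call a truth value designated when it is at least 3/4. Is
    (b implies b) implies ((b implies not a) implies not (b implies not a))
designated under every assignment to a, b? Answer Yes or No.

Counterexample: take a = 0, b = 0.
b implies b = 0 implies 0 = 1
not a = not 0 = 1
b implies not a = 0 implies 1 = 1
b implies not a = 0 implies 1 = 1
not (b implies not a) = not 1 = 0
(b implies not a) implies not (b implies not a) = 1 implies 0 = 0
(b implies b) implies ((b implies not a) implies not (b implies not a)) = 1 implies 0 = 0
This gives 0, which is below 3/4.

No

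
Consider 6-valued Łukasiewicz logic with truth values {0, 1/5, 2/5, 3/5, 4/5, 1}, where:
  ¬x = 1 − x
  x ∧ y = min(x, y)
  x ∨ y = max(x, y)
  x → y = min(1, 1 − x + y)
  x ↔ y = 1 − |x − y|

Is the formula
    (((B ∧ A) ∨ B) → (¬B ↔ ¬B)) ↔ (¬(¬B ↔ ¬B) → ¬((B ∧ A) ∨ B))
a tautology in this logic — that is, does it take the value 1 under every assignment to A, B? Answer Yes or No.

Yes

At A = 2/5, B = 1, for instance:
B ∧ A = 1 ∧ 2/5 = 2/5
(B ∧ A) ∨ B = 2/5 ∨ 1 = 1
¬B = ¬1 = 0
¬B = ¬1 = 0
¬B ↔ ¬B = 0 ↔ 0 = 1
((B ∧ A) ∨ B) → (¬B ↔ ¬B) = 1 → 1 = 1
¬(¬B ↔ ¬B) = ¬1 = 0
¬((B ∧ A) ∨ B) = ¬1 = 0
¬(¬B ↔ ¬B) → ¬((B ∧ A) ∨ B) = 0 → 0 = 1
(((B ∧ A) ∨ B) → (¬B ↔ ¬B)) ↔ (¬(¬B ↔ ¬B) → ¬((B ∧ A) ∨ B)) = 1 ↔ 1 = 1
and checking the remaining 35 assignments likewise gives ≥ 1 in every case.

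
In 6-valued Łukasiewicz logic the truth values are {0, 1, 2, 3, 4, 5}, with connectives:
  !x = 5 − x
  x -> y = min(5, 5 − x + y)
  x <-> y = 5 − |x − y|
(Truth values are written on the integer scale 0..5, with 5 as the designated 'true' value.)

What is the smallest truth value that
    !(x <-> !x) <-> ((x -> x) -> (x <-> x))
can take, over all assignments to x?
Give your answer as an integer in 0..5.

1

Take x = 2:
!x = !2 = 3
x <-> !x = 2 <-> 3 = 4
!(x <-> !x) = !4 = 1
x -> x = 2 -> 2 = 5
x <-> x = 2 <-> 2 = 5
(x -> x) -> (x <-> x) = 5 -> 5 = 5
!(x <-> !x) <-> ((x -> x) -> (x <-> x)) = 1 <-> 5 = 1
No assignment yields a value below 1, so this is the minimum.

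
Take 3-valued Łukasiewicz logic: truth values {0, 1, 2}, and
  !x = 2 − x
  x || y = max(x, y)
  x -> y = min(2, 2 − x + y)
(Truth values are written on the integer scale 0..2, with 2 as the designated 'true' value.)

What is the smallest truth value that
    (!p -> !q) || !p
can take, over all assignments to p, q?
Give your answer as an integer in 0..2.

Take p = 1, q = 2:
!p = !1 = 1
!q = !2 = 0
!p -> !q = 1 -> 0 = 1
!p = !1 = 1
(!p -> !q) || !p = 1 || 1 = 1
No assignment yields a value below 1, so this is the minimum.

1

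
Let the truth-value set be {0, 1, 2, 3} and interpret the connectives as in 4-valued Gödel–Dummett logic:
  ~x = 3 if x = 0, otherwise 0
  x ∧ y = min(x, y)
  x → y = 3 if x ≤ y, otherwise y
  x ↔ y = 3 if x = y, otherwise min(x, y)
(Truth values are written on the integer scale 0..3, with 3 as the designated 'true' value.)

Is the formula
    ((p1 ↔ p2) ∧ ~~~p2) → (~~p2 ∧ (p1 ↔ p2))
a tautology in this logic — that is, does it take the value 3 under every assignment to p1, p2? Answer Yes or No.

No

Counterexample: take p1 = 0, p2 = 0.
p1 ↔ p2 = 0 ↔ 0 = 3
~p2 = ~0 = 3
~~p2 = ~3 = 0
~~~p2 = ~0 = 3
(p1 ↔ p2) ∧ ~~~p2 = 3 ∧ 3 = 3
~p2 = ~0 = 3
~~p2 = ~3 = 0
p1 ↔ p2 = 0 ↔ 0 = 3
~~p2 ∧ (p1 ↔ p2) = 0 ∧ 3 = 0
((p1 ↔ p2) ∧ ~~~p2) → (~~p2 ∧ (p1 ↔ p2)) = 3 → 0 = 0
This gives 0 ≠ 3.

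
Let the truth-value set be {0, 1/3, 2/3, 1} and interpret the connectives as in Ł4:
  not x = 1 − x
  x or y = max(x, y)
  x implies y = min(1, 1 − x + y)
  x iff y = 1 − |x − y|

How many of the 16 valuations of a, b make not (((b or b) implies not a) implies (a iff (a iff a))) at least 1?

a = 0, b = 0 ↦ 1  ≥
a = 0, b = 1/3 ↦ 1  ≥
a = 0, b = 2/3 ↦ 1  ≥
a = 0, b = 1 ↦ 1  ≥
a = 1/3, b = 0 ↦ 2/3  <
a = 1/3, b = 1/3 ↦ 2/3  <
a = 1/3, b = 2/3 ↦ 2/3  <
a = 1/3, b = 1 ↦ 1/3  <
a = 2/3, b = 0 ↦ 1/3  <
a = 2/3, b = 1/3 ↦ 1/3  <
a = 2/3, b = 2/3 ↦ 0  <
a = 2/3, b = 1 ↦ 0  <
a = 1, b = 0 ↦ 0  <
a = 1, b = 1/3 ↦ 0  <
a = 1, b = 2/3 ↦ 0  <
a = 1, b = 1 ↦ 0  <
So 4 of the 16 assignments meet the threshold.

4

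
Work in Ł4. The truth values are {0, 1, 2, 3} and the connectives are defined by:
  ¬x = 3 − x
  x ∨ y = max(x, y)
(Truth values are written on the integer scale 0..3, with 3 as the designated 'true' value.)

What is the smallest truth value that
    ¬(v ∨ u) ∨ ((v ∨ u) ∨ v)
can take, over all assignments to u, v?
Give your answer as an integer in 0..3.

Take u = 0, v = 1:
v ∨ u = 1 ∨ 0 = 1
¬(v ∨ u) = ¬1 = 2
v ∨ u = 1 ∨ 0 = 1
(v ∨ u) ∨ v = 1 ∨ 1 = 1
¬(v ∨ u) ∨ ((v ∨ u) ∨ v) = 2 ∨ 1 = 2
No assignment yields a value below 2, so this is the minimum.

2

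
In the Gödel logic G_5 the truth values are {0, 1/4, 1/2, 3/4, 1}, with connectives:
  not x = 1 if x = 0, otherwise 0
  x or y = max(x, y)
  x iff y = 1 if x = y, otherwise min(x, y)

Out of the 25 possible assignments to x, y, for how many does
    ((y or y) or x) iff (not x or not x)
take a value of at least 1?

value 1: 1 assignment (counts)
value 3/4: 1 assignment
value 1/2: 1 assignment
value 1/4: 1 assignment
value 0: 21 assignments
So 1 of the 25 assignments meets the threshold.

1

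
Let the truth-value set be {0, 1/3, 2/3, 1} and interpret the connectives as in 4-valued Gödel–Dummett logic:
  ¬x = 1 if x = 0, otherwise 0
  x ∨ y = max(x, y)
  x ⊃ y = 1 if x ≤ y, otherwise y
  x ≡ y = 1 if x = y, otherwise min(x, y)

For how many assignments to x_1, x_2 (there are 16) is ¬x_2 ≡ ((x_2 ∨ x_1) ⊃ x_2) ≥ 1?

x_1 = 0, x_2 = 0 ↦ 1  ≥
x_1 = 0, x_2 = 1/3 ↦ 0  <
x_1 = 0, x_2 = 2/3 ↦ 0  <
x_1 = 0, x_2 = 1 ↦ 0  <
x_1 = 1/3, x_2 = 0 ↦ 0  <
x_1 = 1/3, x_2 = 1/3 ↦ 0  <
x_1 = 1/3, x_2 = 2/3 ↦ 0  <
x_1 = 1/3, x_2 = 1 ↦ 0  <
x_1 = 2/3, x_2 = 0 ↦ 0  <
x_1 = 2/3, x_2 = 1/3 ↦ 0  <
x_1 = 2/3, x_2 = 2/3 ↦ 0  <
x_1 = 2/3, x_2 = 1 ↦ 0  <
x_1 = 1, x_2 = 0 ↦ 0  <
x_1 = 1, x_2 = 1/3 ↦ 0  <
x_1 = 1, x_2 = 2/3 ↦ 0  <
x_1 = 1, x_2 = 1 ↦ 0  <
So 1 of the 16 assignments meets the threshold.

1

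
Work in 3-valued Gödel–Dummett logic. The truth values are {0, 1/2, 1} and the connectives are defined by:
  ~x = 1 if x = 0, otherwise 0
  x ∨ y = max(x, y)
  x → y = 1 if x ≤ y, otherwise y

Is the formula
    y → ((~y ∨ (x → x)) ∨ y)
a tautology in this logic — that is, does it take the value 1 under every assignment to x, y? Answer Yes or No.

x = 0, y = 0 ↦ 1
x = 0, y = 1/2 ↦ 1
x = 0, y = 1 ↦ 1
x = 1/2, y = 0 ↦ 1
x = 1/2, y = 1/2 ↦ 1
x = 1/2, y = 1 ↦ 1
x = 1, y = 0 ↦ 1
x = 1, y = 1/2 ↦ 1
x = 1, y = 1 ↦ 1
Every assignment gives a value ≥ 1.

Yes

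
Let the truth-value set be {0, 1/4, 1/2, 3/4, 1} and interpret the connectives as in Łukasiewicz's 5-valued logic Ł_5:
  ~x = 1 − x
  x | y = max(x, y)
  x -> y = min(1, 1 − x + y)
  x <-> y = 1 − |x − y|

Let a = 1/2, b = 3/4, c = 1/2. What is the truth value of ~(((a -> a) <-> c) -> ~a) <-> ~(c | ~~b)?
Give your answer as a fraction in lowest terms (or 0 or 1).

a -> a = 1/2 -> 1/2 = 1
(a -> a) <-> c = 1 <-> 1/2 = 1/2
~a = ~1/2 = 1/2
((a -> a) <-> c) -> ~a = 1/2 -> 1/2 = 1
~(((a -> a) <-> c) -> ~a) = ~1 = 0
~b = ~3/4 = 1/4
~~b = ~1/4 = 3/4
c | ~~b = 1/2 | 3/4 = 3/4
~(c | ~~b) = ~3/4 = 1/4
~(((a -> a) <-> c) -> ~a) <-> ~(c | ~~b) = 0 <-> 1/4 = 3/4

3/4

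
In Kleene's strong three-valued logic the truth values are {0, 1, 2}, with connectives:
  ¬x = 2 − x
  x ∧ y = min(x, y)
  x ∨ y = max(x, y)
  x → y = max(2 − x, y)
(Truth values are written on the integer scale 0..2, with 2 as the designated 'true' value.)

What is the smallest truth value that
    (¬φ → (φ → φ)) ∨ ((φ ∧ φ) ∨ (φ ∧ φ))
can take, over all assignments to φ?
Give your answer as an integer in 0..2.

1

Take φ = 1:
¬φ = ¬1 = 1
φ → φ = 1 → 1 = 1
¬φ → (φ → φ) = 1 → 1 = 1
φ ∧ φ = 1 ∧ 1 = 1
φ ∧ φ = 1 ∧ 1 = 1
(φ ∧ φ) ∨ (φ ∧ φ) = 1 ∨ 1 = 1
(¬φ → (φ → φ)) ∨ ((φ ∧ φ) ∨ (φ ∧ φ)) = 1 ∨ 1 = 1
No assignment yields a value below 1, so this is the minimum.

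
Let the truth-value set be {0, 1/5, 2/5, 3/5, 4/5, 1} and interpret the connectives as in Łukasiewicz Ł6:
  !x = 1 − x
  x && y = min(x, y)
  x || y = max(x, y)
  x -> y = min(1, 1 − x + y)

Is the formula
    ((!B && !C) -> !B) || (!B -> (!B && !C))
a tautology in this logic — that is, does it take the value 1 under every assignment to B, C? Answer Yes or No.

Yes

At B = 0, C = 1/5, for instance:
!B = !0 = 1
!C = !1/5 = 4/5
!B && !C = 1 && 4/5 = 4/5
!B = !0 = 1
(!B && !C) -> !B = 4/5 -> 1 = 1
!B -> (!B && !C) = 1 -> 4/5 = 4/5
((!B && !C) -> !B) || (!B -> (!B && !C)) = 1 || 4/5 = 1
and checking the remaining 35 assignments likewise gives ≥ 1 in every case.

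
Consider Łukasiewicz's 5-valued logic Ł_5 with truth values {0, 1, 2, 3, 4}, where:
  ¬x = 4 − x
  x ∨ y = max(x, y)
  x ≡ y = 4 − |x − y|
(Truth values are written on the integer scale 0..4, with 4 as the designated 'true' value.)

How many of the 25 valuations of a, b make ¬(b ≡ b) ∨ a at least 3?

value 4: 5 assignments (counts)
value 3: 5 assignments (counts)
value 2: 5 assignments
value 1: 5 assignments
value 0: 5 assignments
So 10 of the 25 assignments meet the threshold.

10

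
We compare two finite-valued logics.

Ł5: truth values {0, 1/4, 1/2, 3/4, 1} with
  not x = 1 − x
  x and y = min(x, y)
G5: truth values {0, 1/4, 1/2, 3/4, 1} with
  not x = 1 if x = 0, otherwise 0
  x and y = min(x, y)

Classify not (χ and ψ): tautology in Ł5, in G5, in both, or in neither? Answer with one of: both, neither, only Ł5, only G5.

In Ł5: at ψ = 1/4, χ = 1/4 the value is 3/4 — not a tautology.
In G5: at ψ = 1/4, χ = 1/4 the value is 0 — not a tautology.

neither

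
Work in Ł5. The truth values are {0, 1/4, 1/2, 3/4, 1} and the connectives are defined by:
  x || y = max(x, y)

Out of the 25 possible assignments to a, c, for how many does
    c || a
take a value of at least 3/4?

16

value 1: 9 assignments (counts)
value 3/4: 7 assignments (counts)
value 1/2: 5 assignments
value 1/4: 3 assignments
value 0: 1 assignment
So 16 of the 25 assignments meet the threshold.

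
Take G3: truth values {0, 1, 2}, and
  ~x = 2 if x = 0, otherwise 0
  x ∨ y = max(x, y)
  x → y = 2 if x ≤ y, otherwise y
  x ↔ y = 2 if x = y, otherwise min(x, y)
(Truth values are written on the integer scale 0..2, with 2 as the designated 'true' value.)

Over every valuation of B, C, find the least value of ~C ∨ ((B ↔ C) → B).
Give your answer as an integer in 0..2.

Take B = 1, C = 1:
~C = ~1 = 0
B ↔ C = 1 ↔ 1 = 2
(B ↔ C) → B = 2 → 1 = 1
~C ∨ ((B ↔ C) → B) = 0 ∨ 1 = 1
No assignment yields a value below 1, so this is the minimum.

1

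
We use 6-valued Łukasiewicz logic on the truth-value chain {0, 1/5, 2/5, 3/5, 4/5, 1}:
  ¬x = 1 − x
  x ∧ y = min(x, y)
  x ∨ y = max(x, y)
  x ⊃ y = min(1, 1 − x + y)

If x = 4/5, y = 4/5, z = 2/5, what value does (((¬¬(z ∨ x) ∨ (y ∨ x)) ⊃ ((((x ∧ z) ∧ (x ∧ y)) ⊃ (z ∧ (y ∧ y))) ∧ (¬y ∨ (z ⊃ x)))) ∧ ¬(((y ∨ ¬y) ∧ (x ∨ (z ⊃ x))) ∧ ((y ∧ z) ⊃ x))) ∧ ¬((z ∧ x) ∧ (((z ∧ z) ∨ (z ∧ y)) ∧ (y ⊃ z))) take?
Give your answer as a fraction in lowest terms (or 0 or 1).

1/5

z ∨ x = 2/5 ∨ 4/5 = 4/5
¬(z ∨ x) = ¬4/5 = 1/5
¬¬(z ∨ x) = ¬1/5 = 4/5
y ∨ x = 4/5 ∨ 4/5 = 4/5
¬¬(z ∨ x) ∨ (y ∨ x) = 4/5 ∨ 4/5 = 4/5
x ∧ z = 4/5 ∧ 2/5 = 2/5
x ∧ y = 4/5 ∧ 4/5 = 4/5
(x ∧ z) ∧ (x ∧ y) = 2/5 ∧ 4/5 = 2/5
y ∧ y = 4/5 ∧ 4/5 = 4/5
z ∧ (y ∧ y) = 2/5 ∧ 4/5 = 2/5
((x ∧ z) ∧ (x ∧ y)) ⊃ (z ∧ (y ∧ y)) = 2/5 ⊃ 2/5 = 1
¬y = ¬4/5 = 1/5
z ⊃ x = 2/5 ⊃ 4/5 = 1
¬y ∨ (z ⊃ x) = 1/5 ∨ 1 = 1
(((x ∧ z) ∧ (x ∧ y)) ⊃ (z ∧ (y ∧ y))) ∧ (¬y ∨ (z ⊃ x)) = 1 ∧ 1 = 1
(¬¬(z ∨ x) ∨ (y ∨ x)) ⊃ ((((x ∧ z) ∧ (x ∧ y)) ⊃ (z ∧ (y ∧ y))) ∧ (¬y ∨ (z ⊃ x))) = 4/5 ⊃ 1 = 1
¬y = ¬4/5 = 1/5
y ∨ ¬y = 4/5 ∨ 1/5 = 4/5
z ⊃ x = 2/5 ⊃ 4/5 = 1
x ∨ (z ⊃ x) = 4/5 ∨ 1 = 1
(y ∨ ¬y) ∧ (x ∨ (z ⊃ x)) = 4/5 ∧ 1 = 4/5
y ∧ z = 4/5 ∧ 2/5 = 2/5
(y ∧ z) ⊃ x = 2/5 ⊃ 4/5 = 1
((y ∨ ¬y) ∧ (x ∨ (z ⊃ x))) ∧ ((y ∧ z) ⊃ x) = 4/5 ∧ 1 = 4/5
¬(((y ∨ ¬y) ∧ (x ∨ (z ⊃ x))) ∧ ((y ∧ z) ⊃ x)) = ¬4/5 = 1/5
((¬¬(z ∨ x) ∨ (y ∨ x)) ⊃ ((((x ∧ z) ∧ (x ∧ y)) ⊃ (z ∧ (y ∧ y))) ∧ (¬y ∨ (z ⊃ x)))) ∧ ¬(((y ∨ ¬y) ∧ (x ∨ (z ⊃ x))) ∧ ((y ∧ z) ⊃ x)) = 1 ∧ 1/5 = 1/5
z ∧ x = 2/5 ∧ 4/5 = 2/5
z ∧ z = 2/5 ∧ 2/5 = 2/5
z ∧ y = 2/5 ∧ 4/5 = 2/5
(z ∧ z) ∨ (z ∧ y) = 2/5 ∨ 2/5 = 2/5
y ⊃ z = 4/5 ⊃ 2/5 = 3/5
((z ∧ z) ∨ (z ∧ y)) ∧ (y ⊃ z) = 2/5 ∧ 3/5 = 2/5
(z ∧ x) ∧ (((z ∧ z) ∨ (z ∧ y)) ∧ (y ⊃ z)) = 2/5 ∧ 2/5 = 2/5
¬((z ∧ x) ∧ (((z ∧ z) ∨ (z ∧ y)) ∧ (y ⊃ z))) = ¬2/5 = 3/5
(((¬¬(z ∨ x) ∨ (y ∨ x)) ⊃ ((((x ∧ z) ∧ (x ∧ y)) ⊃ (z ∧ (y ∧ y))) ∧ (¬y ∨ (z ⊃ x)))) ∧ ¬(((y ∨ ¬y) ∧ (x ∨ (z ⊃ x))) ∧ ((y ∧ z) ⊃ x))) ∧ ¬((z ∧ x) ∧ (((z ∧ z) ∨ (z ∧ y)) ∧ (y ⊃ z))) = 1/5 ∧ 3/5 = 1/5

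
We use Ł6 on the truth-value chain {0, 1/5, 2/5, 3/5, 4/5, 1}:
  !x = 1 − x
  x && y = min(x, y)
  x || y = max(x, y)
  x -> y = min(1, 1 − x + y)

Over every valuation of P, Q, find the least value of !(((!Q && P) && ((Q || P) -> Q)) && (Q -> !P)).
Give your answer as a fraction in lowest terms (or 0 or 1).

2/5

Take P = 3/5, Q = 1/5:
!Q = !1/5 = 4/5
!Q && P = 4/5 && 3/5 = 3/5
Q || P = 1/5 || 3/5 = 3/5
(Q || P) -> Q = 3/5 -> 1/5 = 3/5
(!Q && P) && ((Q || P) -> Q) = 3/5 && 3/5 = 3/5
!P = !3/5 = 2/5
Q -> !P = 1/5 -> 2/5 = 1
((!Q && P) && ((Q || P) -> Q)) && (Q -> !P) = 3/5 && 1 = 3/5
!(((!Q && P) && ((Q || P) -> Q)) && (Q -> !P)) = !3/5 = 2/5
No assignment yields a value below 2/5, so this is the minimum.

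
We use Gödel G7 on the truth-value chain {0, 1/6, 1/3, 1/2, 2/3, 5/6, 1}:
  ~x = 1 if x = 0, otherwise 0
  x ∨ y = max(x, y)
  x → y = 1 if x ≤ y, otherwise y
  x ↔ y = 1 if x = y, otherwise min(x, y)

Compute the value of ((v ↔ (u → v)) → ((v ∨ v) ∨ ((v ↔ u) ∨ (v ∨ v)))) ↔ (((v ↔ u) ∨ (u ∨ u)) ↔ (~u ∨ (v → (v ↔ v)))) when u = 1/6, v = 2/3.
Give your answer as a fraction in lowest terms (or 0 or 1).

u → v = 1/6 → 2/3 = 1
v ↔ (u → v) = 2/3 ↔ 1 = 2/3
v ∨ v = 2/3 ∨ 2/3 = 2/3
v ↔ u = 2/3 ↔ 1/6 = 1/6
v ∨ v = 2/3 ∨ 2/3 = 2/3
(v ↔ u) ∨ (v ∨ v) = 1/6 ∨ 2/3 = 2/3
(v ∨ v) ∨ ((v ↔ u) ∨ (v ∨ v)) = 2/3 ∨ 2/3 = 2/3
(v ↔ (u → v)) → ((v ∨ v) ∨ ((v ↔ u) ∨ (v ∨ v))) = 2/3 → 2/3 = 1
v ↔ u = 2/3 ↔ 1/6 = 1/6
u ∨ u = 1/6 ∨ 1/6 = 1/6
(v ↔ u) ∨ (u ∨ u) = 1/6 ∨ 1/6 = 1/6
~u = ~1/6 = 0
v ↔ v = 2/3 ↔ 2/3 = 1
v → (v ↔ v) = 2/3 → 1 = 1
~u ∨ (v → (v ↔ v)) = 0 ∨ 1 = 1
((v ↔ u) ∨ (u ∨ u)) ↔ (~u ∨ (v → (v ↔ v))) = 1/6 ↔ 1 = 1/6
((v ↔ (u → v)) → ((v ∨ v) ∨ ((v ↔ u) ∨ (v ∨ v)))) ↔ (((v ↔ u) ∨ (u ∨ u)) ↔ (~u ∨ (v → (v ↔ v)))) = 1 ↔ 1/6 = 1/6

1/6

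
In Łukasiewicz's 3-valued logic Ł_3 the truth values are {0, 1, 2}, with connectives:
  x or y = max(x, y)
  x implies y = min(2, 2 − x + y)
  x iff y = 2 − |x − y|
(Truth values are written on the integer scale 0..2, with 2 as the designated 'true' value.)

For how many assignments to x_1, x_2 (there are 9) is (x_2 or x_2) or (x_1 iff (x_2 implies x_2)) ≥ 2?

x_1 = 0, x_2 = 0 ↦ 0  <
x_1 = 0, x_2 = 1 ↦ 1  <
x_1 = 0, x_2 = 2 ↦ 2  ≥
x_1 = 1, x_2 = 0 ↦ 1  <
x_1 = 1, x_2 = 1 ↦ 1  <
x_1 = 1, x_2 = 2 ↦ 2  ≥
x_1 = 2, x_2 = 0 ↦ 2  ≥
x_1 = 2, x_2 = 1 ↦ 2  ≥
x_1 = 2, x_2 = 2 ↦ 2  ≥
So 5 of the 9 assignments meet the threshold.

5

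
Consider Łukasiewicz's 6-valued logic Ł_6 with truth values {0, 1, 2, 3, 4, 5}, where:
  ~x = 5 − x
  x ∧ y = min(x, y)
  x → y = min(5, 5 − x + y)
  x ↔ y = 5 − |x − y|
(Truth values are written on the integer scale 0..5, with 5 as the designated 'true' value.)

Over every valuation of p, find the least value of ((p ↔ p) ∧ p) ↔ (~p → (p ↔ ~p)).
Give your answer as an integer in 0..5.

2

Take p = 2:
p ↔ p = 2 ↔ 2 = 5
(p ↔ p) ∧ p = 5 ∧ 2 = 2
~p = ~2 = 3
~p = ~2 = 3
p ↔ ~p = 2 ↔ 3 = 4
~p → (p ↔ ~p) = 3 → 4 = 5
((p ↔ p) ∧ p) ↔ (~p → (p ↔ ~p)) = 2 ↔ 5 = 2
No assignment yields a value below 2, so this is the minimum.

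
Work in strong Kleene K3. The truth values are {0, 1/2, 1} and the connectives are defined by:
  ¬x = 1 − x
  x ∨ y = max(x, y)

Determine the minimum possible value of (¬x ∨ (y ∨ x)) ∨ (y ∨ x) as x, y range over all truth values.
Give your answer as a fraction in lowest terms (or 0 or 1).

Take x = 1/2, y = 0:
¬x = ¬1/2 = 1/2
y ∨ x = 0 ∨ 1/2 = 1/2
¬x ∨ (y ∨ x) = 1/2 ∨ 1/2 = 1/2
y ∨ x = 0 ∨ 1/2 = 1/2
(¬x ∨ (y ∨ x)) ∨ (y ∨ x) = 1/2 ∨ 1/2 = 1/2
No assignment yields a value below 1/2, so this is the minimum.

1/2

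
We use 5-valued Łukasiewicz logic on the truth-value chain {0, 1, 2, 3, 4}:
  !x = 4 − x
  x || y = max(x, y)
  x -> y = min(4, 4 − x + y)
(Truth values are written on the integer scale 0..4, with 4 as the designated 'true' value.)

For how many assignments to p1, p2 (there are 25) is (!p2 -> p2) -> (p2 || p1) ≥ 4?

15

value 4: 15 assignments (counts)
value 3: 7 assignments
value 2: 3 assignments
So 15 of the 25 assignments meet the threshold.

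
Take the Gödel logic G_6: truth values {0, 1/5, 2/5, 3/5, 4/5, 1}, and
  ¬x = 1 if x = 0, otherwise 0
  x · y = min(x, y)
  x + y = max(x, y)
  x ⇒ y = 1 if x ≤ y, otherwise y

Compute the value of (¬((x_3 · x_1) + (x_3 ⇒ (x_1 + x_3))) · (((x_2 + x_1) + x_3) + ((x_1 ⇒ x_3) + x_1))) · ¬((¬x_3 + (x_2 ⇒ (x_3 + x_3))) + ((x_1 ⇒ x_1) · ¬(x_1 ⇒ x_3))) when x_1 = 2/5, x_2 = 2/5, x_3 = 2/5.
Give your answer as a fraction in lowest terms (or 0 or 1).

x_3 · x_1 = 2/5 · 2/5 = 2/5
x_1 + x_3 = 2/5 + 2/5 = 2/5
x_3 ⇒ (x_1 + x_3) = 2/5 ⇒ 2/5 = 1
(x_3 · x_1) + (x_3 ⇒ (x_1 + x_3)) = 2/5 + 1 = 1
¬((x_3 · x_1) + (x_3 ⇒ (x_1 + x_3))) = ¬1 = 0
x_2 + x_1 = 2/5 + 2/5 = 2/5
(x_2 + x_1) + x_3 = 2/5 + 2/5 = 2/5
x_1 ⇒ x_3 = 2/5 ⇒ 2/5 = 1
(x_1 ⇒ x_3) + x_1 = 1 + 2/5 = 1
((x_2 + x_1) + x_3) + ((x_1 ⇒ x_3) + x_1) = 2/5 + 1 = 1
¬((x_3 · x_1) + (x_3 ⇒ (x_1 + x_3))) · (((x_2 + x_1) + x_3) + ((x_1 ⇒ x_3) + x_1)) = 0 · 1 = 0
¬x_3 = ¬2/5 = 0
x_3 + x_3 = 2/5 + 2/5 = 2/5
x_2 ⇒ (x_3 + x_3) = 2/5 ⇒ 2/5 = 1
¬x_3 + (x_2 ⇒ (x_3 + x_3)) = 0 + 1 = 1
x_1 ⇒ x_1 = 2/5 ⇒ 2/5 = 1
x_1 ⇒ x_3 = 2/5 ⇒ 2/5 = 1
¬(x_1 ⇒ x_3) = ¬1 = 0
(x_1 ⇒ x_1) · ¬(x_1 ⇒ x_3) = 1 · 0 = 0
(¬x_3 + (x_2 ⇒ (x_3 + x_3))) + ((x_1 ⇒ x_1) · ¬(x_1 ⇒ x_3)) = 1 + 0 = 1
¬((¬x_3 + (x_2 ⇒ (x_3 + x_3))) + ((x_1 ⇒ x_1) · ¬(x_1 ⇒ x_3))) = ¬1 = 0
(¬((x_3 · x_1) + (x_3 ⇒ (x_1 + x_3))) · (((x_2 + x_1) + x_3) + ((x_1 ⇒ x_3) + x_1))) · ¬((¬x_3 + (x_2 ⇒ (x_3 + x_3))) + ((x_1 ⇒ x_1) · ¬(x_1 ⇒ x_3))) = 0 · 0 = 0

0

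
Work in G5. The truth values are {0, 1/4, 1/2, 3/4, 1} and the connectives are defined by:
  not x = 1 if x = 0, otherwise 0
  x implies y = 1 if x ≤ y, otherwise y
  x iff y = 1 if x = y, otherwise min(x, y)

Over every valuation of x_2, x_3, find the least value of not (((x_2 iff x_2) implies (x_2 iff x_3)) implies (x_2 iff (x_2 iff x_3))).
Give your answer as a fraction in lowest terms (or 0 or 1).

Take x_2 = 0, x_3 = 1/4:
x_2 iff x_2 = 0 iff 0 = 1
x_2 iff x_3 = 0 iff 1/4 = 0
(x_2 iff x_2) implies (x_2 iff x_3) = 1 implies 0 = 0
x_2 iff x_3 = 0 iff 1/4 = 0
x_2 iff (x_2 iff x_3) = 0 iff 0 = 1
((x_2 iff x_2) implies (x_2 iff x_3)) implies (x_2 iff (x_2 iff x_3)) = 0 implies 1 = 1
not (((x_2 iff x_2) implies (x_2 iff x_3)) implies (x_2 iff (x_2 iff x_3))) = not 1 = 0
No assignment yields a value below 0, so this is the minimum.

0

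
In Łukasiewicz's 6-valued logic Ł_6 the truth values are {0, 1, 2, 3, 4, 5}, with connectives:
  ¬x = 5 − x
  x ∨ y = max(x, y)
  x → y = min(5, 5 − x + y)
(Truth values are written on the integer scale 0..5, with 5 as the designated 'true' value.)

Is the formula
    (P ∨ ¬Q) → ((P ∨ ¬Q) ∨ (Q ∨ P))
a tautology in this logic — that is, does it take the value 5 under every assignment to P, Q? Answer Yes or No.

Yes

At P = 1, Q = 4, for instance:
¬Q = ¬4 = 1
P ∨ ¬Q = 1 ∨ 1 = 1
Q ∨ P = 4 ∨ 1 = 4
(P ∨ ¬Q) ∨ (Q ∨ P) = 1 ∨ 4 = 4
(P ∨ ¬Q) → ((P ∨ ¬Q) ∨ (Q ∨ P)) = 1 → 4 = 5
and checking the remaining 35 assignments likewise gives ≥ 5 in every case.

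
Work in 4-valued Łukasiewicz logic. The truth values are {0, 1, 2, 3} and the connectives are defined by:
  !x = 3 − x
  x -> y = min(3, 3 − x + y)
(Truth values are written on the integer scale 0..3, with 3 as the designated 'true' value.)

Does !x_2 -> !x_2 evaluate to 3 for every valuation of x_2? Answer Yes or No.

Yes

x_2 = 0 ↦ 3
x_2 = 1 ↦ 3
x_2 = 2 ↦ 3
x_2 = 3 ↦ 3
Every assignment gives a value ≥ 3.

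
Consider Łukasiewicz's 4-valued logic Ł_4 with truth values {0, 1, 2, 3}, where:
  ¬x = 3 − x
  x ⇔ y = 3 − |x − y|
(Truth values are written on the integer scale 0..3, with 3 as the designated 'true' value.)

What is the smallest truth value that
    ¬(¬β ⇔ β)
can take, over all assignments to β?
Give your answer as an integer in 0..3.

1

Take β = 1:
¬β = ¬1 = 2
¬β ⇔ β = 2 ⇔ 1 = 2
¬(¬β ⇔ β) = ¬2 = 1
No assignment yields a value below 1, so this is the minimum.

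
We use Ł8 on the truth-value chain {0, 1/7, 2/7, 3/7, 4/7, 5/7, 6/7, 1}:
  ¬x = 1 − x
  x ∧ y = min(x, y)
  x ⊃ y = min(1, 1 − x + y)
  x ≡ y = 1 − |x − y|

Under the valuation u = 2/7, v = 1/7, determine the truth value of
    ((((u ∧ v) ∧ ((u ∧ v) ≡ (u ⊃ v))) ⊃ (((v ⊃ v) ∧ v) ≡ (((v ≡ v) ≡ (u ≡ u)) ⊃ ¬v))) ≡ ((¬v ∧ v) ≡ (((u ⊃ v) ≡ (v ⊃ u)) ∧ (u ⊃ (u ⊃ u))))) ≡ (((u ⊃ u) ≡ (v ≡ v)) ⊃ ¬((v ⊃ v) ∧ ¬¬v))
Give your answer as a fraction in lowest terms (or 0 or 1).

u ∧ v = 2/7 ∧ 1/7 = 1/7
u ∧ v = 2/7 ∧ 1/7 = 1/7
u ⊃ v = 2/7 ⊃ 1/7 = 6/7
(u ∧ v) ≡ (u ⊃ v) = 1/7 ≡ 6/7 = 2/7
(u ∧ v) ∧ ((u ∧ v) ≡ (u ⊃ v)) = 1/7 ∧ 2/7 = 1/7
v ⊃ v = 1/7 ⊃ 1/7 = 1
(v ⊃ v) ∧ v = 1 ∧ 1/7 = 1/7
v ≡ v = 1/7 ≡ 1/7 = 1
u ≡ u = 2/7 ≡ 2/7 = 1
(v ≡ v) ≡ (u ≡ u) = 1 ≡ 1 = 1
¬v = ¬1/7 = 6/7
((v ≡ v) ≡ (u ≡ u)) ⊃ ¬v = 1 ⊃ 6/7 = 6/7
((v ⊃ v) ∧ v) ≡ (((v ≡ v) ≡ (u ≡ u)) ⊃ ¬v) = 1/7 ≡ 6/7 = 2/7
((u ∧ v) ∧ ((u ∧ v) ≡ (u ⊃ v))) ⊃ (((v ⊃ v) ∧ v) ≡ (((v ≡ v) ≡ (u ≡ u)) ⊃ ¬v)) = 1/7 ⊃ 2/7 = 1
¬v = ¬1/7 = 6/7
¬v ∧ v = 6/7 ∧ 1/7 = 1/7
u ⊃ v = 2/7 ⊃ 1/7 = 6/7
v ⊃ u = 1/7 ⊃ 2/7 = 1
(u ⊃ v) ≡ (v ⊃ u) = 6/7 ≡ 1 = 6/7
u ⊃ u = 2/7 ⊃ 2/7 = 1
u ⊃ (u ⊃ u) = 2/7 ⊃ 1 = 1
((u ⊃ v) ≡ (v ⊃ u)) ∧ (u ⊃ (u ⊃ u)) = 6/7 ∧ 1 = 6/7
(¬v ∧ v) ≡ (((u ⊃ v) ≡ (v ⊃ u)) ∧ (u ⊃ (u ⊃ u))) = 1/7 ≡ 6/7 = 2/7
(((u ∧ v) ∧ ((u ∧ v) ≡ (u ⊃ v))) ⊃ (((v ⊃ v) ∧ v) ≡ (((v ≡ v) ≡ (u ≡ u)) ⊃ ¬v))) ≡ ((¬v ∧ v) ≡ (((u ⊃ v) ≡ (v ⊃ u)) ∧ (u ⊃ (u ⊃ u)))) = 1 ≡ 2/7 = 2/7
u ⊃ u = 2/7 ⊃ 2/7 = 1
v ≡ v = 1/7 ≡ 1/7 = 1
(u ⊃ u) ≡ (v ≡ v) = 1 ≡ 1 = 1
v ⊃ v = 1/7 ⊃ 1/7 = 1
¬v = ¬1/7 = 6/7
¬¬v = ¬6/7 = 1/7
(v ⊃ v) ∧ ¬¬v = 1 ∧ 1/7 = 1/7
¬((v ⊃ v) ∧ ¬¬v) = ¬1/7 = 6/7
((u ⊃ u) ≡ (v ≡ v)) ⊃ ¬((v ⊃ v) ∧ ¬¬v) = 1 ⊃ 6/7 = 6/7
((((u ∧ v) ∧ ((u ∧ v) ≡ (u ⊃ v))) ⊃ (((v ⊃ v) ∧ v) ≡ (((v ≡ v) ≡ (u ≡ u)) ⊃ ¬v))) ≡ ((¬v ∧ v) ≡ (((u ⊃ v) ≡ (v ⊃ u)) ∧ (u ⊃ (u ⊃ u))))) ≡ (((u ⊃ u) ≡ (v ≡ v)) ⊃ ¬((v ⊃ v) ∧ ¬¬v)) = 2/7 ≡ 6/7 = 3/7

3/7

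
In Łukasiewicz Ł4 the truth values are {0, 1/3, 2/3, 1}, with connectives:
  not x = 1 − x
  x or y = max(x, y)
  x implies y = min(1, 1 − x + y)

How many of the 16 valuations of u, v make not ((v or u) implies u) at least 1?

u = 0, v = 0 ↦ 0  <
u = 0, v = 1/3 ↦ 1/3  <
u = 0, v = 2/3 ↦ 2/3  <
u = 0, v = 1 ↦ 1  ≥
u = 1/3, v = 0 ↦ 0  <
u = 1/3, v = 1/3 ↦ 0  <
u = 1/3, v = 2/3 ↦ 1/3  <
u = 1/3, v = 1 ↦ 2/3  <
u = 2/3, v = 0 ↦ 0  <
u = 2/3, v = 1/3 ↦ 0  <
u = 2/3, v = 2/3 ↦ 0  <
u = 2/3, v = 1 ↦ 1/3  <
u = 1, v = 0 ↦ 0  <
u = 1, v = 1/3 ↦ 0  <
u = 1, v = 2/3 ↦ 0  <
u = 1, v = 1 ↦ 0  <
So 1 of the 16 assignments meets the threshold.

1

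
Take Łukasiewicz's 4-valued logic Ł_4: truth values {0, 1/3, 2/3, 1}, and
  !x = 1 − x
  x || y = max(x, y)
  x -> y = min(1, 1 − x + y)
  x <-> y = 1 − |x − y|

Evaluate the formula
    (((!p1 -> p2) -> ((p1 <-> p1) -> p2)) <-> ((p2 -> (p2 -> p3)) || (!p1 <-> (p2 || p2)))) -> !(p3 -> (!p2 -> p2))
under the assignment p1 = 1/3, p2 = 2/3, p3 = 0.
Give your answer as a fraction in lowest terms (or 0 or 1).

!p1 = !1/3 = 2/3
!p1 -> p2 = 2/3 -> 2/3 = 1
p1 <-> p1 = 1/3 <-> 1/3 = 1
(p1 <-> p1) -> p2 = 1 -> 2/3 = 2/3
(!p1 -> p2) -> ((p1 <-> p1) -> p2) = 1 -> 2/3 = 2/3
p2 -> p3 = 2/3 -> 0 = 1/3
p2 -> (p2 -> p3) = 2/3 -> 1/3 = 2/3
!p1 = !1/3 = 2/3
p2 || p2 = 2/3 || 2/3 = 2/3
!p1 <-> (p2 || p2) = 2/3 <-> 2/3 = 1
(p2 -> (p2 -> p3)) || (!p1 <-> (p2 || p2)) = 2/3 || 1 = 1
((!p1 -> p2) -> ((p1 <-> p1) -> p2)) <-> ((p2 -> (p2 -> p3)) || (!p1 <-> (p2 || p2))) = 2/3 <-> 1 = 2/3
!p2 = !2/3 = 1/3
!p2 -> p2 = 1/3 -> 2/3 = 1
p3 -> (!p2 -> p2) = 0 -> 1 = 1
!(p3 -> (!p2 -> p2)) = !1 = 0
(((!p1 -> p2) -> ((p1 <-> p1) -> p2)) <-> ((p2 -> (p2 -> p3)) || (!p1 <-> (p2 || p2)))) -> !(p3 -> (!p2 -> p2)) = 2/3 -> 0 = 1/3

1/3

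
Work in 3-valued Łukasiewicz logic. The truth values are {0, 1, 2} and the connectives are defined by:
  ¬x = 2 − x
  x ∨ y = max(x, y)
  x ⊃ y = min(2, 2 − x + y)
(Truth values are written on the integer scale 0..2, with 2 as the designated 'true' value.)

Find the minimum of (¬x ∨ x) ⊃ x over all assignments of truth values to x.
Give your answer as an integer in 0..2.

Take x = 0:
¬x = ¬0 = 2
¬x ∨ x = 2 ∨ 0 = 2
(¬x ∨ x) ⊃ x = 2 ⊃ 0 = 0
No assignment yields a value below 0, so this is the minimum.

0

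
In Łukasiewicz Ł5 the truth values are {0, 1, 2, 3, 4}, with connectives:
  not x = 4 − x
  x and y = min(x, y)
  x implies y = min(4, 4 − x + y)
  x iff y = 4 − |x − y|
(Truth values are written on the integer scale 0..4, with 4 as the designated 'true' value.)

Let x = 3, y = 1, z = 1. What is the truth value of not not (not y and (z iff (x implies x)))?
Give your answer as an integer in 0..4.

not y = not 1 = 3
x implies x = 3 implies 3 = 4
z iff (x implies x) = 1 iff 4 = 1
not y and (z iff (x implies x)) = 3 and 1 = 1
not (not y and (z iff (x implies x))) = not 1 = 3
not not (not y and (z iff (x implies x))) = not 3 = 1

1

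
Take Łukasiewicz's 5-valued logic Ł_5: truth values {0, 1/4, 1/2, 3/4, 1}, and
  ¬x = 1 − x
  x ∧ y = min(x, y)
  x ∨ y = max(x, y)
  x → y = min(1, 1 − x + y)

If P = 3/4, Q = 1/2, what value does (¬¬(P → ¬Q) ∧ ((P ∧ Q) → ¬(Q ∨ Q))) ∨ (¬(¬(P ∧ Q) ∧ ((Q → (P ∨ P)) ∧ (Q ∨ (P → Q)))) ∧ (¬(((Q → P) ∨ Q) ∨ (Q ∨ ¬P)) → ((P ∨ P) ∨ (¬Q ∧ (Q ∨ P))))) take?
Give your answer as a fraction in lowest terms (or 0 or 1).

3/4

¬Q = ¬1/2 = 1/2
P → ¬Q = 3/4 → 1/2 = 3/4
¬(P → ¬Q) = ¬3/4 = 1/4
¬¬(P → ¬Q) = ¬1/4 = 3/4
P ∧ Q = 3/4 ∧ 1/2 = 1/2
Q ∨ Q = 1/2 ∨ 1/2 = 1/2
¬(Q ∨ Q) = ¬1/2 = 1/2
(P ∧ Q) → ¬(Q ∨ Q) = 1/2 → 1/2 = 1
¬¬(P → ¬Q) ∧ ((P ∧ Q) → ¬(Q ∨ Q)) = 3/4 ∧ 1 = 3/4
P ∧ Q = 3/4 ∧ 1/2 = 1/2
¬(P ∧ Q) = ¬1/2 = 1/2
P ∨ P = 3/4 ∨ 3/4 = 3/4
Q → (P ∨ P) = 1/2 → 3/4 = 1
P → Q = 3/4 → 1/2 = 3/4
Q ∨ (P → Q) = 1/2 ∨ 3/4 = 3/4
(Q → (P ∨ P)) ∧ (Q ∨ (P → Q)) = 1 ∧ 3/4 = 3/4
¬(P ∧ Q) ∧ ((Q → (P ∨ P)) ∧ (Q ∨ (P → Q))) = 1/2 ∧ 3/4 = 1/2
¬(¬(P ∧ Q) ∧ ((Q → (P ∨ P)) ∧ (Q ∨ (P → Q)))) = ¬1/2 = 1/2
Q → P = 1/2 → 3/4 = 1
(Q → P) ∨ Q = 1 ∨ 1/2 = 1
¬P = ¬3/4 = 1/4
Q ∨ ¬P = 1/2 ∨ 1/4 = 1/2
((Q → P) ∨ Q) ∨ (Q ∨ ¬P) = 1 ∨ 1/2 = 1
¬(((Q → P) ∨ Q) ∨ (Q ∨ ¬P)) = ¬1 = 0
P ∨ P = 3/4 ∨ 3/4 = 3/4
¬Q = ¬1/2 = 1/2
Q ∨ P = 1/2 ∨ 3/4 = 3/4
¬Q ∧ (Q ∨ P) = 1/2 ∧ 3/4 = 1/2
(P ∨ P) ∨ (¬Q ∧ (Q ∨ P)) = 3/4 ∨ 1/2 = 3/4
¬(((Q → P) ∨ Q) ∨ (Q ∨ ¬P)) → ((P ∨ P) ∨ (¬Q ∧ (Q ∨ P))) = 0 → 3/4 = 1
¬(¬(P ∧ Q) ∧ ((Q → (P ∨ P)) ∧ (Q ∨ (P → Q)))) ∧ (¬(((Q → P) ∨ Q) ∨ (Q ∨ ¬P)) → ((P ∨ P) ∨ (¬Q ∧ (Q ∨ P)))) = 1/2 ∧ 1 = 1/2
(¬¬(P → ¬Q) ∧ ((P ∧ Q) → ¬(Q ∨ Q))) ∨ (¬(¬(P ∧ Q) ∧ ((Q → (P ∨ P)) ∧ (Q ∨ (P → Q)))) ∧ (¬(((Q → P) ∨ Q) ∨ (Q ∨ ¬P)) → ((P ∨ P) ∨ (¬Q ∧ (Q ∨ P))))) = 3/4 ∨ 1/2 = 3/4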